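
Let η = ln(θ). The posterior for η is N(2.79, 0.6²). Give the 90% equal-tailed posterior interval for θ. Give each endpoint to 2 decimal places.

On the log scale the 90% interval is 2.79 ± 1.645 × 0.6 = [1.8031, 3.7769].
Exponentiate: [e^1.8031, e^3.7769] = [6.07, 43.68].

[6.07, 43.68]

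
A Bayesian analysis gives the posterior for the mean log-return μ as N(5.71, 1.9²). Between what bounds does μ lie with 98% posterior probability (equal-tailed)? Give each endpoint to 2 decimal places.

The posterior is symmetric, so the 98% equal-tailed interval is μ = 5.71 ± z·1.9 with z = 2.326.
Half-width: 2.326 × 1.9 = 4.42.
5.71 − 4.42 = 1.29; 5.71 + 4.42 = 10.13.

[1.29, 10.13]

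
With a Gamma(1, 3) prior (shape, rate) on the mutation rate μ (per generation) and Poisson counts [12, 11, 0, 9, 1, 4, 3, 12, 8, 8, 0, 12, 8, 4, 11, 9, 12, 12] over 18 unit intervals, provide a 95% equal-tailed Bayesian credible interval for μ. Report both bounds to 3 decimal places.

[5.477, 7.661]

Posterior: Gamma(1+136, 3+18) = Gamma(137, 21) (shape, rate).
Equal-tailed 95% interval: Gamma(137, 21) quantiles at 0.025 and 0.975.
Posterior mean ≈ 6.524, SD ≈ 0.557; a Normal approximation gives roughly [5.431, 7.616].
Exact: lower = 5.477; upper = 7.661.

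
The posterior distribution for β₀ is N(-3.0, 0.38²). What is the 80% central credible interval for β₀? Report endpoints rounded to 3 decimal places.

[-3.487, -2.513]

The posterior is symmetric, so the 80% equal-tailed interval is β₀ = -3.0 ± z·0.38 with z = 1.282.
Half-width: 1.282 × 0.38 = 0.487.
-3.0 − 0.487 = -3.487; -3.0 + 0.487 = -2.513.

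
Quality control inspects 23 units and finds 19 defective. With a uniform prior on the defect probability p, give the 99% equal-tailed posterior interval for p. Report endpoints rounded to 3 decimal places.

[0.562, 0.952]

Posterior: Beta(1+19, 1+4) = Beta(20, 5).
Equal-tailed 99% interval: the 0.005 and 0.995 quantiles of Beta(20, 5).
Posterior mean ≈ 0.800, SD ≈ 0.078; a Normal approximation gives roughly [0.598, 1.002].
Exact: F⁻¹(0.005) = 0.562; F⁻¹(0.995) = 0.952.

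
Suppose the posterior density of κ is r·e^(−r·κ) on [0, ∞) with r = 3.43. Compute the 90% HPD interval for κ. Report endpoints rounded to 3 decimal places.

[0.000, 0.671]

The exponential density is strictly decreasing on [0, ∞), so the HPD interval is anchored at 0: [0, q] with P(κ ≤ q) = 0.90.
q = −ln(1 − 0.90) / 3.43 = 2.3026 / 3.43 = 0.671.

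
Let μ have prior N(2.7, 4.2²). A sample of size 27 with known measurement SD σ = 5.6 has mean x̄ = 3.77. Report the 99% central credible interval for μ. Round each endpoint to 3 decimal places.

[1.015, 6.393]

Posterior precision = 1/4.2² + 27/5.6² = 0.0567 + 0.8610 = 0.9177, so posterior SD = 1.0439.
Posterior mean = (2.7/4.2² + 27·3.77/5.6²) / 0.9177 = 3.7039.
Interval: 3.7039 ± 2.576 × 1.0439 → [1.015, 6.393].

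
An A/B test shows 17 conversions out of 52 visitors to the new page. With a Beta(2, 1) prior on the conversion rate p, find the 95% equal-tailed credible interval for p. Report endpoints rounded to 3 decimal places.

Posterior: Beta(2+17, 1+35) = Beta(19, 36).
Equal-tailed 95% interval: the 0.025 and 0.975 quantiles of Beta(19, 36).
Posterior mean ≈ 0.345, SD ≈ 0.064; a Normal approximation gives roughly [0.221, 0.470].
Exact: F⁻¹(0.025) = 0.227; F⁻¹(0.975) = 0.475.

[0.227, 0.475]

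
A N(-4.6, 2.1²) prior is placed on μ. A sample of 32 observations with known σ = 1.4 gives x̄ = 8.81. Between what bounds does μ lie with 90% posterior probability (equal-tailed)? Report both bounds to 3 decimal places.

[8.222, 9.031]

Posterior precision = 1/2.1² + 32/1.4² = 0.2268 + 16.3265 = 16.5533, so posterior SD = 0.2458.
Posterior mean = (-4.6/2.1² + 32·8.81/1.4²) / 16.5533 = 8.6263.
Interval: 8.6263 ± 1.645 × 0.2458 → [8.222, 9.031].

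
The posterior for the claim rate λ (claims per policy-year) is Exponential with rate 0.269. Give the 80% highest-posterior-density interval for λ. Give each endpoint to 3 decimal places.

[0.000, 5.983]

The exponential density is strictly decreasing on [0, ∞), so the HPD interval is anchored at 0: [0, q] with P(λ ≤ q) = 0.80.
q = −ln(1 − 0.80) / 0.269 = 1.6094 / 0.269 = 5.983.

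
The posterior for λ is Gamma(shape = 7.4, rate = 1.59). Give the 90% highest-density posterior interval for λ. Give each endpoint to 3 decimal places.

[1.921, 7.287]

The posterior is unimodal and skewed, so the HPD interval has equal density at both endpoints and is the shortest 90% interval.
Solving f(1.921) = f(7.287) with F(7.287) − F(1.921) = 0.90 gives [1.921, 7.287].
For comparison, the equal-tailed interval is [2.240, 7.778]; the HPD is narrower and shifted toward the mode.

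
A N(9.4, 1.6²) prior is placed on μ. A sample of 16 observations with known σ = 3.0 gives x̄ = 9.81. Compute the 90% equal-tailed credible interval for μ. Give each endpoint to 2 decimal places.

[8.62, 10.85]

Posterior precision = 1/1.6² + 16/3.0² = 0.3906 + 1.7778 = 2.1684, so posterior SD = 0.6791.
Posterior mean = (9.4/1.6² + 16·9.81/3.0²) / 2.1684 = 9.7361.
Interval: 9.7361 ± 1.645 × 0.6791 → [8.62, 10.85].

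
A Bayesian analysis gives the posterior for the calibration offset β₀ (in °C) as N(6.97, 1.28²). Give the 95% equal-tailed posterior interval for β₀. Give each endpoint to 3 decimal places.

The posterior is symmetric, so the 95% equal-tailed interval is β₀ = 6.97 ± z·1.28 with z = 1.960.
Half-width: 1.960 × 1.28 = 2.509.
6.97 − 2.509 = 4.461; 6.97 + 2.509 = 9.479.

[4.461, 9.479]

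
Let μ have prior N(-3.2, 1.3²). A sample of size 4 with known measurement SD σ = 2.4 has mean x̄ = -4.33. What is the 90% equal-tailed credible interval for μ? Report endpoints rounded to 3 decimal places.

Posterior precision = 1/1.3² + 4/2.4² = 0.5917 + 0.6944 = 1.2862, so posterior SD = 0.8818.
Posterior mean = (-3.2/1.3² + 4·-4.33/2.4²) / 1.2862 = -3.8101.
Interval: -3.8101 ± 1.645 × 0.8818 → [-5.261, -2.360].

[-5.261, -2.360]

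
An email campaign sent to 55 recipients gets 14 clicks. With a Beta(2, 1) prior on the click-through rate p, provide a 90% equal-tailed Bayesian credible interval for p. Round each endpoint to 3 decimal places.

[0.185, 0.376]

Posterior: Beta(2+14, 1+41) = Beta(16, 42).
Equal-tailed 90% interval: the 0.05 and 0.95 quantiles of Beta(16, 42).
Posterior mean ≈ 0.276, SD ≈ 0.058; a Normal approximation gives roughly [0.180, 0.372].
Exact: F⁻¹(0.05) = 0.185; F⁻¹(0.95) = 0.376.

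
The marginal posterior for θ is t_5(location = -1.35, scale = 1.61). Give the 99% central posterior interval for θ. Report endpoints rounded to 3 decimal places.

[-7.842, 5.142]

The t_5 distribution is symmetric; the 99% interval is -1.35 ± t·1.61 with t_{0.995,5} = 4.032.
Half-width: 4.032 × 1.61 = 6.492.
-1.35 − 6.492 = -7.842; -1.35 + 6.492 = 5.142.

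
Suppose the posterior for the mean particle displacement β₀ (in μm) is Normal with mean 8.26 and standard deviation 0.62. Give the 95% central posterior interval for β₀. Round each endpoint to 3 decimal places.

[7.045, 9.475]

The posterior is symmetric, so the 95% equal-tailed interval is β₀ = 8.26 ± z·0.62 with z = 1.960.
Half-width: 1.960 × 0.62 = 1.215.
8.26 − 1.215 = 7.045; 8.26 + 1.215 = 9.475.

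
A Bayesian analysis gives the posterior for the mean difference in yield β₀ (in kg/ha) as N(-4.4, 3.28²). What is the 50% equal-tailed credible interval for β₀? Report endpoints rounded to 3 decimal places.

[-6.612, -2.188]

The posterior is symmetric, so the 50% equal-tailed interval is β₀ = -4.4 ± z·3.28 with z = 0.674.
Half-width: 0.674 × 3.28 = 2.212.
-4.4 − 2.212 = -6.612; -4.4 + 2.212 = -2.188.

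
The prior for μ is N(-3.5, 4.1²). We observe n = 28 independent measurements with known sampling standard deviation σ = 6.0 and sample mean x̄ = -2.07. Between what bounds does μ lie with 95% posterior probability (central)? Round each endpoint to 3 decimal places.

[-4.314, -0.030]

Posterior precision = 1/4.1² + 28/6.0² = 0.0595 + 0.7778 = 0.8373, so posterior SD = 1.0929.
Posterior mean = (-3.5/4.1² + 28·-2.07/6.0²) / 0.8373 = -2.1716.
Interval: -2.1716 ± 1.960 × 1.0929 → [-4.314, -0.030].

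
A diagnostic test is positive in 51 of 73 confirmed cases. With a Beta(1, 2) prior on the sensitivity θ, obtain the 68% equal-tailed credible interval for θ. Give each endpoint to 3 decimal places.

Posterior: Beta(1+51, 2+22) = Beta(52, 24).
Equal-tailed 68% interval: the 0.16 and 0.84 quantiles of Beta(52, 24).
Posterior mean ≈ 0.684, SD ≈ 0.053; a Normal approximation gives roughly [0.632, 0.737].
Exact: F⁻¹(0.16) = 0.631; F⁻¹(0.84) = 0.737.

[0.631, 0.737]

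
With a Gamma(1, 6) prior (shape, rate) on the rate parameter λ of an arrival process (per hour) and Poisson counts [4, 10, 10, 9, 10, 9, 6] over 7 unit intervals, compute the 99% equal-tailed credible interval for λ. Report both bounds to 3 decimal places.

Posterior: Gamma(1+58, 6+7) = Gamma(59, 13) (shape, rate).
Equal-tailed 99% interval: Gamma(59, 13) quantiles at 0.005 and 0.995.
Posterior mean ≈ 4.538, SD ≈ 0.591; a Normal approximation gives roughly [3.017, 6.060].
Exact: lower = 3.161; upper = 6.204.

[3.161, 6.204]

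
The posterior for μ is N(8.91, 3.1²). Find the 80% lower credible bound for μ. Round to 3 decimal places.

6.301

Need L with P(μ ≥ L) = 0.80: L = 8.91 − z_{0.2}·3.1.
z = 0.842; L = 8.91 − 0.842 × 3.1 = 6.301.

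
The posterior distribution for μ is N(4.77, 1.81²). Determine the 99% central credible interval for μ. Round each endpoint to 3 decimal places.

[0.108, 9.432]

The posterior is symmetric, so the 99% equal-tailed interval is μ = 4.77 ± z·1.81 with z = 2.576.
Half-width: 2.576 × 1.81 = 4.662.
4.77 − 4.662 = 0.108; 4.77 + 4.662 = 9.432.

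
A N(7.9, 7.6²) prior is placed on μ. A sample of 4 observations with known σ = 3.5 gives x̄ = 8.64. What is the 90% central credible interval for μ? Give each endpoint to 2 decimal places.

Posterior precision = 1/7.6² + 4/3.5² = 0.0173 + 0.3265 = 0.3438, so posterior SD = 1.7054.
Posterior mean = (7.9/7.6² + 4·8.64/3.5²) / 0.3438 = 8.6027.
Interval: 8.6027 ± 1.645 × 1.7054 → [5.80, 11.41].

[5.80, 11.41]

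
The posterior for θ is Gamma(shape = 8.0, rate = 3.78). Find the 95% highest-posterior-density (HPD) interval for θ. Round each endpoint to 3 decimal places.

The posterior is unimodal and skewed, so the HPD interval has equal density at both endpoints and is the shortest 95% interval.
Solving f(0.787) = f(3.606) with F(3.606) − F(0.787) = 0.95 gives [0.787, 3.606].
For comparison, the equal-tailed interval is [0.914, 3.816]; the HPD is narrower and shifted toward the mode.

[0.787, 3.606]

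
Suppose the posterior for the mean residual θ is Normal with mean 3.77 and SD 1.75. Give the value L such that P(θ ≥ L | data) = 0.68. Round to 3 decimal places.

2.952

Need L with P(θ ≥ L) = 0.68: L = 3.77 − z_{0.32}·1.75.
z = 0.468; L = 3.77 − 0.468 × 1.75 = 2.952.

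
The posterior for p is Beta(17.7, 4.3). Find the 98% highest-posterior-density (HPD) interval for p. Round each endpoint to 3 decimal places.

[0.600, 0.964]

The posterior is unimodal and skewed, so the HPD interval has equal density at both endpoints and is the shortest 98% interval.
Solving f(0.600) = f(0.964) with F(0.964) − F(0.600) = 0.98 gives [0.600, 0.964].
For comparison, the equal-tailed interval is [0.579, 0.952]; the HPD is narrower and shifted toward the mode.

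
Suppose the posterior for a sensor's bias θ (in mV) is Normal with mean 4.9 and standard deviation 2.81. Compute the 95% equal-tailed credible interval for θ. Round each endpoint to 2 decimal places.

[-0.61, 10.41]

The posterior is symmetric, so the 95% equal-tailed interval is θ = 4.9 ± z·2.81 with z = 1.960.
Half-width: 1.960 × 2.81 = 5.51.
4.9 − 5.51 = -0.61; 4.9 + 5.51 = 10.41.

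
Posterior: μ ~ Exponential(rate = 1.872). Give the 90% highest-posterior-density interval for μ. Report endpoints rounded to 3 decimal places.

The exponential density is strictly decreasing on [0, ∞), so the HPD interval is anchored at 0: [0, q] with P(μ ≤ q) = 0.90.
q = −ln(1 − 0.90) / 1.872 = 2.3026 / 1.872 = 1.230.

[0.000, 1.230]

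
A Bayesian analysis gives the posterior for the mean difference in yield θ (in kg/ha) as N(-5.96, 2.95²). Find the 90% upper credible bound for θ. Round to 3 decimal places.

Need U with P(θ ≤ U) = 0.90: U = -5.96 + z_{0.1}·2.95.
z = 1.282; U = -5.96 + 1.282 × 2.95 = -2.179.

-2.179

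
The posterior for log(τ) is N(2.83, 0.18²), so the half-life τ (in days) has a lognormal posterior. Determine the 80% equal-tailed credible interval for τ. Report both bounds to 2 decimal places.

[13.45, 21.34]

On the log scale the 80% interval is 2.83 ± 1.282 × 0.18 = [2.5993, 3.0607].
Exponentiate: [e^2.5993, e^3.0607] = [13.45, 21.34].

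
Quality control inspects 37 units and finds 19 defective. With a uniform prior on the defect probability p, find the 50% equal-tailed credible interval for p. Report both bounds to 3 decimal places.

[0.459, 0.567]

Posterior: Beta(1+19, 1+18) = Beta(20, 19).
Equal-tailed 50% interval: the 0.25 and 0.75 quantiles of Beta(20, 19).
Posterior mean ≈ 0.513, SD ≈ 0.079; a Normal approximation gives roughly [0.460, 0.566].
Exact: F⁻¹(0.25) = 0.459; F⁻¹(0.75) = 0.567.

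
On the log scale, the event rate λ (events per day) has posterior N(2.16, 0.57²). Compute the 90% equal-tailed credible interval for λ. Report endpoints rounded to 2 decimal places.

On the log scale the 90% interval is 2.16 ± 1.645 × 0.57 = [1.2224, 3.0976].
Exponentiate: [e^1.2224, e^3.0976] = [3.40, 22.14].

[3.40, 22.14]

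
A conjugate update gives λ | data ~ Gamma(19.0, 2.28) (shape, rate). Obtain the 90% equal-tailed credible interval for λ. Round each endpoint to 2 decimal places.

[5.46, 11.71]

Posterior: Gamma(shape 19.0, rate 2.28).
Equal-tailed 90% interval: Gamma(19.0, 2.28) quantiles at 0.05 and 0.95.
Posterior mean ≈ 8.33, SD ≈ 1.91; a Normal approximation gives roughly [5.19, 11.48].
Exact: lower = 5.46; upper = 11.71.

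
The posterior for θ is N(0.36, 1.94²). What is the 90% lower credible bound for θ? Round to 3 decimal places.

-2.126

Need L with P(θ ≥ L) = 0.90: L = 0.36 − z_{0.1}·1.94.
z = 1.282; L = 0.36 − 1.282 × 1.94 = -2.126.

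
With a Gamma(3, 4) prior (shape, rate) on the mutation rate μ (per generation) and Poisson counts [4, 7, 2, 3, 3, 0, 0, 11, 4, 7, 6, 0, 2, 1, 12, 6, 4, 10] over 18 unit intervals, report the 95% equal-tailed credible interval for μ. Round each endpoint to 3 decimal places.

[3.086, 4.727]

Posterior: Gamma(3+82, 4+18) = Gamma(85, 22) (shape, rate).
Equal-tailed 95% interval: Gamma(85, 22) quantiles at 0.025 and 0.975.
Posterior mean ≈ 3.864, SD ≈ 0.419; a Normal approximation gives roughly [3.042, 4.685].
Exact: lower = 3.086; upper = 4.727.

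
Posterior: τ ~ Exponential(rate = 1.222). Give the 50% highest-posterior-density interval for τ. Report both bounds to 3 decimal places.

[0.000, 0.567]

The exponential density is strictly decreasing on [0, ∞), so the HPD interval is anchored at 0: [0, q] with P(τ ≤ q) = 0.50.
q = −ln(1 − 0.50) / 1.222 = 0.6931 / 1.222 = 0.567.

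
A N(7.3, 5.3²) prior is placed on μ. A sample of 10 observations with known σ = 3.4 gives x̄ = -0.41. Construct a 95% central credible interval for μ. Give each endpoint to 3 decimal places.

[-2.170, 1.960]

Posterior precision = 1/5.3² + 10/3.4² = 0.0356 + 0.8651 = 0.9007, so posterior SD = 1.0537.
Posterior mean = (7.3/5.3² + 10·-0.41/3.4²) / 0.9007 = -0.1052.
Interval: -0.1052 ± 1.960 × 1.0537 → [-2.170, 1.960].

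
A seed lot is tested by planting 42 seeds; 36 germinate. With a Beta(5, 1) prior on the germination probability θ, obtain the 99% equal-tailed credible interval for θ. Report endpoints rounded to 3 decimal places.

Posterior: Beta(5+36, 1+6) = Beta(41, 7).
Equal-tailed 99% interval: the 0.005 and 0.995 quantiles of Beta(41, 7).
Posterior mean ≈ 0.854, SD ≈ 0.050; a Normal approximation gives roughly [0.724, 0.984].
Exact: F⁻¹(0.005) = 0.700; F⁻¹(0.995) = 0.955.

[0.700, 0.955]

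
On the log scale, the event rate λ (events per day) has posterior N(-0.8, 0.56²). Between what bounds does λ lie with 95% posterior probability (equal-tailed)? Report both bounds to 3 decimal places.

On the log scale the 95% interval is -0.8 ± 1.960 × 0.56 = [-1.8976, 0.2976].
Exponentiate: [e^-1.8976, e^0.2976] = [0.150, 1.347].

[0.150, 1.347]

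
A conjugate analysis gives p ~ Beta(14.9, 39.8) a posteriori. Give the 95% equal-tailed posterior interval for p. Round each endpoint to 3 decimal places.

Posterior: Beta(14.9, 39.8).
Equal-tailed 95% interval: the 0.025 and 0.975 quantiles of Beta(14.9, 39.8).
Posterior mean ≈ 0.272, SD ≈ 0.060; a Normal approximation gives roughly [0.155, 0.389].
Exact: F⁻¹(0.025) = 0.164; F⁻¹(0.975) = 0.397.

[0.164, 0.397]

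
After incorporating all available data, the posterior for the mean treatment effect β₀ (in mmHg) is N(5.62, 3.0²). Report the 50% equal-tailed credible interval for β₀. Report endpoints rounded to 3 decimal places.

The posterior is symmetric, so the 50% equal-tailed interval is β₀ = 5.62 ± z·3.0 with z = 0.674.
Half-width: 0.674 × 3.0 = 2.023.
5.62 − 2.023 = 3.597; 5.62 + 2.023 = 7.643.

[3.597, 7.643]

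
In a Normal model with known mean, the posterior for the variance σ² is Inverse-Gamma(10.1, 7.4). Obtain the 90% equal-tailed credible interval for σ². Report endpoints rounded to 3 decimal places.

Inverse-Gamma(10.1, 7.4) quantiles: F⁻¹(0.05) and F⁻¹(0.95).
Equivalently, 1/σ² ~ Gamma(10.1, rate = 7.4); invert its 0.95 and 0.05 quantiles.
Posterior mean ≈ 0.813, SD ≈ 0.286; a Normal approximation gives roughly [0.343, 1.283].
Exact: lower = 0.467; upper = 1.346.

[0.467, 1.346]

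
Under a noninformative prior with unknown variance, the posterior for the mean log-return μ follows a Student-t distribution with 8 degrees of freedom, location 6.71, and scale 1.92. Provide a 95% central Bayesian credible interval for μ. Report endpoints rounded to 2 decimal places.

[2.28, 11.14]

The t_8 distribution is symmetric; the 95% interval is 6.71 ± t·1.92 with t_{0.975,8} = 2.306.
Half-width: 2.306 × 1.92 = 4.43.
6.71 − 4.43 = 2.28; 6.71 + 4.43 = 11.14.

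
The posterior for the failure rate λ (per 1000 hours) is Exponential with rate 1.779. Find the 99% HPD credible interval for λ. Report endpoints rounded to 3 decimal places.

[0.000, 2.589]

The exponential density is strictly decreasing on [0, ∞), so the HPD interval is anchored at 0: [0, q] with P(λ ≤ q) = 0.99.
q = −ln(1 − 0.99) / 1.779 = 4.6052 / 1.779 = 2.589.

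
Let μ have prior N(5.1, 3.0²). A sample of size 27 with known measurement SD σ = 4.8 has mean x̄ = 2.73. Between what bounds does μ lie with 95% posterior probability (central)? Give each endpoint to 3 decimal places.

Posterior precision = 1/3.0² + 27/4.8² = 0.1111 + 1.1719 = 1.2830, so posterior SD = 0.8829.
Posterior mean = (5.1/3.0² + 27·2.73/4.8²) / 1.2830 = 2.9353.
Interval: 2.9353 ± 1.960 × 0.8829 → [1.205, 4.666].

[1.205, 4.666]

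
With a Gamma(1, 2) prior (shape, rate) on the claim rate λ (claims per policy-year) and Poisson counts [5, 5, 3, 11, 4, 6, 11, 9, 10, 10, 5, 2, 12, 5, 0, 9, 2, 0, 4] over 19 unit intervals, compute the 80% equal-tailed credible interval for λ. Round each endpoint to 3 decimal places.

Posterior: Gamma(1+113, 2+19) = Gamma(114, 21) (shape, rate).
Equal-tailed 80% interval: Gamma(114, 21) quantiles at 0.1 and 0.9.
Posterior mean ≈ 5.429, SD ≈ 0.508; a Normal approximation gives roughly [4.777, 6.080].
Exact: lower = 4.788; upper = 6.089.

[4.788, 6.089]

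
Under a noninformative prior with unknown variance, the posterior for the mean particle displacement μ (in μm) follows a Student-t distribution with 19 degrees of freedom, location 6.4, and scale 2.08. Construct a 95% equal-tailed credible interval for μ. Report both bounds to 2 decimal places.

The t_19 distribution is symmetric; the 95% interval is 6.4 ± t·2.08 with t_{0.975,19} = 2.093.
Half-width: 2.093 × 2.08 = 4.35.
6.4 − 4.35 = 2.05; 6.4 + 4.35 = 10.75.

[2.05, 10.75]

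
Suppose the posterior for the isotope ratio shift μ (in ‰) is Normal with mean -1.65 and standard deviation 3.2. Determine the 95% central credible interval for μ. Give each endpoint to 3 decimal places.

The posterior is symmetric, so the 95% equal-tailed interval is μ = -1.65 ± z·3.2 with z = 1.960.
Half-width: 1.960 × 3.2 = 6.272.
-1.65 − 6.272 = -7.922; -1.65 + 6.272 = 4.622.

[-7.922, 4.622]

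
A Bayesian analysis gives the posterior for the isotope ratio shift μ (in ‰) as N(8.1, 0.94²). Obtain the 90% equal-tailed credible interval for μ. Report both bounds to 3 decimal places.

The posterior is symmetric, so the 90% equal-tailed interval is μ = 8.1 ± z·0.94 with z = 1.645.
Half-width: 1.645 × 0.94 = 1.546.
8.1 − 1.546 = 6.554; 8.1 + 1.546 = 9.646.

[6.554, 9.646]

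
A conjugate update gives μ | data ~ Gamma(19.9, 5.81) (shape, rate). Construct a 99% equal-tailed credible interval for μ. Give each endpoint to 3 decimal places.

[1.770, 5.724]

Posterior: Gamma(shape 19.9, rate 5.81).
Equal-tailed 99% interval: Gamma(19.9, 5.81) quantiles at 0.005 and 0.995.
Posterior mean ≈ 3.425, SD ≈ 0.768; a Normal approximation gives roughly [1.447, 5.403].
Exact: lower = 1.770; upper = 5.724.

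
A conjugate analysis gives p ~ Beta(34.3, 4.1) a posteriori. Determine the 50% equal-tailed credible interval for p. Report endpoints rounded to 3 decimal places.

Posterior: Beta(34.3, 4.1).
Equal-tailed 50% interval: the 0.25 and 0.75 quantiles of Beta(34.3, 4.1).
Posterior mean ≈ 0.893, SD ≈ 0.049; a Normal approximation gives roughly [0.860, 0.926].
Exact: F⁻¹(0.25) = 0.864; F⁻¹(0.75) = 0.930.

[0.864, 0.930]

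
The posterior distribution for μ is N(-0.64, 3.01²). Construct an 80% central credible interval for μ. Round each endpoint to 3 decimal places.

The posterior is symmetric, so the 80% equal-tailed interval is μ = -0.64 ± z·3.01 with z = 1.282.
Half-width: 1.282 × 3.01 = 3.857.
-0.64 − 3.857 = -4.497; -0.64 + 3.857 = 3.217.

[-4.497, 3.217]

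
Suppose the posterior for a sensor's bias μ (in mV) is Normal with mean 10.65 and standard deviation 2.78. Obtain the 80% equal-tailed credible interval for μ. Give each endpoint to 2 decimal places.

The posterior is symmetric, so the 80% equal-tailed interval is μ = 10.65 ± z·2.78 with z = 1.282.
Half-width: 1.282 × 2.78 = 3.56.
10.65 − 3.56 = 7.09; 10.65 + 3.56 = 14.21.

[7.09, 14.21]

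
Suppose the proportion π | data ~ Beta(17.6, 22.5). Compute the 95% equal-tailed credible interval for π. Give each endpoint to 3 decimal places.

[0.291, 0.593]

Posterior: Beta(17.6, 22.5).
Equal-tailed 95% interval: the 0.025 and 0.975 quantiles of Beta(17.6, 22.5).
Posterior mean ≈ 0.439, SD ≈ 0.077; a Normal approximation gives roughly [0.287, 0.591].
Exact: F⁻¹(0.025) = 0.291; F⁻¹(0.975) = 0.593.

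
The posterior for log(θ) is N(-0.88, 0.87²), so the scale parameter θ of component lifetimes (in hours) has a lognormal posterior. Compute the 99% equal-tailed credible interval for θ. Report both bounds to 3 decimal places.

On the log scale the 99% interval is -0.88 ± 2.576 × 0.87 = [-3.1210, 1.3610].
Exponentiate: [e^-3.1210, e^1.3610] = [0.044, 3.900].

[0.044, 3.900]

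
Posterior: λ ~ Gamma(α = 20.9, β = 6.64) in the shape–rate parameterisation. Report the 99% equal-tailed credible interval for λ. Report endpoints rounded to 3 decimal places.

Posterior: Gamma(shape 20.9, rate 6.64).
Equal-tailed 99% interval: Gamma(20.9, 6.64) quantiles at 0.005 and 0.995.
Posterior mean ≈ 3.148, SD ≈ 0.689; a Normal approximation gives roughly [1.374, 4.921].
Exact: lower = 1.656; upper = 5.202.

[1.656, 5.202]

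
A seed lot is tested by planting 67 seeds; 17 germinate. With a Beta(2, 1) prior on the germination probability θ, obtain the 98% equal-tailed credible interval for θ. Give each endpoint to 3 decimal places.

Posterior: Beta(2+17, 1+50) = Beta(19, 51).
Equal-tailed 98% interval: the 0.01 and 0.99 quantiles of Beta(19, 51).
Posterior mean ≈ 0.271, SD ≈ 0.053; a Normal approximation gives roughly [0.149, 0.394].
Exact: F⁻¹(0.01) = 0.159; F⁻¹(0.99) = 0.403.

[0.159, 0.403]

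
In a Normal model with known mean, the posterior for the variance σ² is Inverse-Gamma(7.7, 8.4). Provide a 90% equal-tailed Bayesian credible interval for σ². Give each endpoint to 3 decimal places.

Inverse-Gamma(7.7, 8.4) quantiles: F⁻¹(0.05) and F⁻¹(0.95).
Equivalently, 1/σ² ~ Gamma(7.7, rate = 8.4); invert its 0.95 and 0.05 quantiles.
Posterior mean ≈ 1.254, SD ≈ 0.525; a Normal approximation gives roughly [0.390, 2.117].
Exact: lower = 0.658; upper = 2.228.

[0.658, 2.228]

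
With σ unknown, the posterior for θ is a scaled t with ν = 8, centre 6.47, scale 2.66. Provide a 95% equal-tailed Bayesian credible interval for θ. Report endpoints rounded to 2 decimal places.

[0.34, 12.60]

The t_8 distribution is symmetric; the 95% interval is 6.47 ± t·2.66 with t_{0.975,8} = 2.306.
Half-width: 2.306 × 2.66 = 6.13.
6.47 − 6.13 = 0.34; 6.47 + 6.13 = 12.60.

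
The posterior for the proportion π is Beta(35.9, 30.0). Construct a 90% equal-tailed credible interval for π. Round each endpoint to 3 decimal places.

[0.444, 0.644]

Posterior: Beta(35.9, 30.0).
Equal-tailed 90% interval: the 0.05 and 0.95 quantiles of Beta(35.9, 30.0).
Posterior mean ≈ 0.545, SD ≈ 0.061; a Normal approximation gives roughly [0.445, 0.645].
Exact: F⁻¹(0.05) = 0.444; F⁻¹(0.95) = 0.644.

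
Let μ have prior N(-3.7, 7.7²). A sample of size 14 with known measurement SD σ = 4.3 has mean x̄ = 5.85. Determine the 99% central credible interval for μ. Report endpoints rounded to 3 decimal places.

[2.714, 8.570]

Posterior precision = 1/7.7² + 14/4.3² = 0.0169 + 0.7572 = 0.7740, so posterior SD = 1.1366.
Posterior mean = (-3.7/7.7² + 14·5.85/4.3²) / 0.7740 = 5.6419.
Interval: 5.6419 ± 2.576 × 1.1366 → [2.714, 8.570].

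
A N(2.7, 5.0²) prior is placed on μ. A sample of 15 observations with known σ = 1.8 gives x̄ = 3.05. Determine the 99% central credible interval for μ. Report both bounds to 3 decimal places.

[1.855, 4.239]

Posterior precision = 1/5.0² + 15/1.8² = 0.0400 + 4.6296 = 4.6696, so posterior SD = 0.4628.
Posterior mean = (2.7/5.0² + 15·3.05/1.8²) / 4.6696 = 3.0470.
Interval: 3.0470 ± 2.576 × 0.4628 → [1.855, 4.239].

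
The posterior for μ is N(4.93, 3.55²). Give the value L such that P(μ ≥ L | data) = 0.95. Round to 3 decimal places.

Need L with P(μ ≥ L) = 0.95: L = 4.93 − z_{0.05}·3.55.
z = 1.645; L = 4.93 − 1.645 × 3.55 = -0.909.

-0.909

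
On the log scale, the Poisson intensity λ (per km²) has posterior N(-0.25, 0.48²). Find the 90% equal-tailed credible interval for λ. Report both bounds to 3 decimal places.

On the log scale the 90% interval is -0.25 ± 1.645 × 0.48 = [-1.0395, 0.5395].
Exponentiate: [e^-1.0395, e^0.5395] = [0.354, 1.715].

[0.354, 1.715]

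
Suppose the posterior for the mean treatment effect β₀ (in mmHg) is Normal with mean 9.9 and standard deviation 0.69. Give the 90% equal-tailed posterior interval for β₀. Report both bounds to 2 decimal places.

The posterior is symmetric, so the 90% equal-tailed interval is β₀ = 9.9 ± z·0.69 with z = 1.645.
Half-width: 1.645 × 0.69 = 1.13.
9.9 − 1.13 = 8.77; 9.9 + 1.13 = 11.03.

[8.77, 11.03]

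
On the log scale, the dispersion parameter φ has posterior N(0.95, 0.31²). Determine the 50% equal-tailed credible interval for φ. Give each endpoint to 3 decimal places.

On the log scale the 50% interval is 0.95 ± 0.674 × 0.31 = [0.7409, 1.1591].
Exponentiate: [e^0.7409, e^1.1591] = [2.098, 3.187].

[2.098, 3.187]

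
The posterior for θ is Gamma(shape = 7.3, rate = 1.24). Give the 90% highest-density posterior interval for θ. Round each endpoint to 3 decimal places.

[2.409, 9.238]

The posterior is unimodal and skewed, so the HPD interval has equal density at both endpoints and is the shortest 90% interval.
Solving f(2.409) = f(9.238) with F(9.238) − F(2.409) = 0.90 gives [2.409, 9.238].
For comparison, the equal-tailed interval is [2.816, 9.868]; the HPD is narrower and shifted toward the mode.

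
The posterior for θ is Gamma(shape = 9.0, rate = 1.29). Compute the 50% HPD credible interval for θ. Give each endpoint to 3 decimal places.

The posterior is unimodal and skewed, so the HPD interval has equal density at both endpoints and is the shortest 50% interval.
Solving f(4.825) = f(7.818) with F(7.818) − F(4.825) = 0.50 gives [4.825, 7.818].
For comparison, the equal-tailed interval is [5.301, 8.374]; the HPD is narrower and shifted toward the mode.

[4.825, 7.818]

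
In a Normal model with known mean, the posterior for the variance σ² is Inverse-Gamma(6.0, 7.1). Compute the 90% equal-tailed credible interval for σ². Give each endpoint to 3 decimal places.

[0.675, 2.717]

Inverse-Gamma(6.0, 7.1) quantiles: F⁻¹(0.05) and F⁻¹(0.95).
Equivalently, 1/σ² ~ Gamma(6.0, rate = 7.1); invert its 0.95 and 0.05 quantiles.
Posterior mean ≈ 1.420, SD ≈ 0.710; a Normal approximation gives roughly [0.252, 2.588].
Exact: lower = 0.675; upper = 2.717.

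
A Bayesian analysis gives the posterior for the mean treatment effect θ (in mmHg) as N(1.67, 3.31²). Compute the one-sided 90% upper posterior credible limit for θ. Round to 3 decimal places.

Need U with P(θ ≤ U) = 0.90: U = 1.67 + z_{0.1}·3.31.
z = 1.282; U = 1.67 + 1.282 × 3.31 = 5.912.

5.912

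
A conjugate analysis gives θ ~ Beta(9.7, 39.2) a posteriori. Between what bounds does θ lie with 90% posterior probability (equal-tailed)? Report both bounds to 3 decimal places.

[0.113, 0.298]

Posterior: Beta(9.7, 39.2).
Equal-tailed 90% interval: the 0.05 and 0.95 quantiles of Beta(9.7, 39.2).
Posterior mean ≈ 0.198, SD ≈ 0.056; a Normal approximation gives roughly [0.106, 0.291].
Exact: F⁻¹(0.05) = 0.113; F⁻¹(0.95) = 0.298.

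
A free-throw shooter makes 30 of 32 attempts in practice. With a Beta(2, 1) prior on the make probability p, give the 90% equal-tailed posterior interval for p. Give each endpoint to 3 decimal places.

[0.826, 0.976]

Posterior: Beta(2+30, 1+2) = Beta(32, 3).
Equal-tailed 90% interval: the 0.05 and 0.95 quantiles of Beta(32, 3).
Posterior mean ≈ 0.914, SD ≈ 0.047; a Normal approximation gives roughly [0.838, 0.991].
Exact: F⁻¹(0.05) = 0.826; F⁻¹(0.95) = 0.976.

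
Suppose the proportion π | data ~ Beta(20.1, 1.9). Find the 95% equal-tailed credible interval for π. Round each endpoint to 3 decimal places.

Posterior: Beta(20.1, 1.9).
Equal-tailed 95% interval: the 0.025 and 0.975 quantiles of Beta(20.1, 1.9).
Posterior mean ≈ 0.914, SD ≈ 0.059; a Normal approximation gives roughly [0.799, 1.028].
Exact: F⁻¹(0.025) = 0.769; F⁻¹(0.975) = 0.990.

[0.769, 0.990]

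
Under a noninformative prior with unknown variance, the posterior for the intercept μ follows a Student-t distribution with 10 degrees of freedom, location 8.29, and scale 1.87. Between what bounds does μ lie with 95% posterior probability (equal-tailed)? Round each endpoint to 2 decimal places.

The t_10 distribution is symmetric; the 95% interval is 8.29 ± t·1.87 with t_{0.975,10} = 2.228.
Half-width: 2.228 × 1.87 = 4.17.
8.29 − 4.17 = 4.12; 8.29 + 4.17 = 12.46.

[4.12, 12.46]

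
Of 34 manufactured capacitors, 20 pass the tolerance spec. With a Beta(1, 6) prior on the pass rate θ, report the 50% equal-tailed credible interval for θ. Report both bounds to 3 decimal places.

Posterior: Beta(1+20, 6+14) = Beta(21, 20).
Equal-tailed 50% interval: the 0.25 and 0.75 quantiles of Beta(21, 20).
Posterior mean ≈ 0.512, SD ≈ 0.077; a Normal approximation gives roughly [0.460, 0.564].
Exact: F⁻¹(0.25) = 0.459; F⁻¹(0.75) = 0.565.

[0.459, 0.565]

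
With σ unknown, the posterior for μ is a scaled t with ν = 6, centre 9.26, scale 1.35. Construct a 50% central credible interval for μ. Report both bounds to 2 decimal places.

[8.29, 10.23]

The t_6 distribution is symmetric; the 50% interval is 9.26 ± t·1.35 with t_{0.75,6} = 0.718.
Half-width: 0.718 × 1.35 = 0.97.
9.26 − 0.97 = 8.29; 9.26 + 0.97 = 10.23.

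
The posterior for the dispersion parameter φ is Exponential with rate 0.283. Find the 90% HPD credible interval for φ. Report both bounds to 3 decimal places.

The exponential density is strictly decreasing on [0, ∞), so the HPD interval is anchored at 0: [0, q] with P(φ ≤ q) = 0.90.
q = −ln(1 − 0.90) / 0.283 = 2.3026 / 0.283 = 8.136.

[0.000, 8.136]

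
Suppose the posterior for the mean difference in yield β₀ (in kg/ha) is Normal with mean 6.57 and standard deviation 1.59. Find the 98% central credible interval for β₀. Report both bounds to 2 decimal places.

The posterior is symmetric, so the 98% equal-tailed interval is β₀ = 6.57 ± z·1.59 with z = 2.326.
Half-width: 2.326 × 1.59 = 3.70.
6.57 − 3.70 = 2.87; 6.57 + 3.70 = 10.27.

[2.87, 10.27]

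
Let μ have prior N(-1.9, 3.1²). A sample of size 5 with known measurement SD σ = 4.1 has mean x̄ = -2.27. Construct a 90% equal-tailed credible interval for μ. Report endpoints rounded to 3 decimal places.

Posterior precision = 1/3.1² + 5/4.1² = 0.1041 + 0.2974 = 0.4015, so posterior SD = 1.5782.
Posterior mean = (-1.9/3.1² + 5·-2.27/4.1²) / 0.4015 = -2.1741.
Interval: -2.1741 ± 1.645 × 1.5782 → [-4.770, 0.422].

[-4.770, 0.422]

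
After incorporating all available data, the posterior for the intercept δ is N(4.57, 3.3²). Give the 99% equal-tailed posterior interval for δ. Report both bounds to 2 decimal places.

The posterior is symmetric, so the 99% equal-tailed interval is δ = 4.57 ± z·3.3 with z = 2.576.
Half-width: 2.576 × 3.3 = 8.50.
4.57 − 8.50 = -3.93; 4.57 + 8.50 = 13.07.

[-3.93, 13.07]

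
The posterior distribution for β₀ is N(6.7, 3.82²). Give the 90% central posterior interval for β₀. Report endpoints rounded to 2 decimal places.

The posterior is symmetric, so the 90% equal-tailed interval is β₀ = 6.7 ± z·3.82 with z = 1.645.
Half-width: 1.645 × 3.82 = 6.28.
6.7 − 6.28 = 0.42; 6.7 + 6.28 = 12.98.

[0.42, 12.98]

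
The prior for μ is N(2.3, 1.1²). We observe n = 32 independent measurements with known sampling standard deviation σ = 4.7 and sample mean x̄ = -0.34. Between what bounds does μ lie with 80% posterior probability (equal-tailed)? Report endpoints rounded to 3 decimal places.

[-0.231, 1.469]

Posterior precision = 1/1.1² + 32/4.7² = 0.8264 + 1.4486 = 2.2751, so posterior SD = 0.6630.
Posterior mean = (2.3/1.1² + 32·-0.34/4.7²) / 2.2751 = 0.6190.
Interval: 0.6190 ± 1.282 × 0.6630 → [-0.231, 1.469].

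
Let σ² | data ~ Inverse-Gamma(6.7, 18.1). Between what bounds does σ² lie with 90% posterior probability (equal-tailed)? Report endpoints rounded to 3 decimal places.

Inverse-Gamma(6.7, 18.1) quantiles: F⁻¹(0.05) and F⁻¹(0.95).
Equivalently, 1/σ² ~ Gamma(6.7, rate = 18.1); invert its 0.95 and 0.05 quantiles.
Posterior mean ≈ 3.175, SD ≈ 1.465; a Normal approximation gives roughly [0.766, 5.585].
Exact: lower = 1.581; upper = 5.875.

[1.581, 5.875]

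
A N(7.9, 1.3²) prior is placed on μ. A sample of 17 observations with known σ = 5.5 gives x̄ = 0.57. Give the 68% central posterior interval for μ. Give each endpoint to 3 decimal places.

[3.404, 5.255]

Posterior precision = 1/1.3² + 17/5.5² = 0.5917 + 0.5620 = 1.1537, so posterior SD = 0.9310.
Posterior mean = (7.9/1.3² + 17·0.57/5.5²) / 1.1537 = 4.3295.
Interval: 4.3295 ± 0.994 × 0.9310 → [3.404, 5.255].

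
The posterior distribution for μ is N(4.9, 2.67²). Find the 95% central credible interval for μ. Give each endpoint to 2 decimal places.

[-0.33, 10.13]

The posterior is symmetric, so the 95% equal-tailed interval is μ = 4.9 ± z·2.67 with z = 1.960.
Half-width: 1.960 × 2.67 = 5.23.
4.9 − 5.23 = -0.33; 4.9 + 5.23 = 10.13.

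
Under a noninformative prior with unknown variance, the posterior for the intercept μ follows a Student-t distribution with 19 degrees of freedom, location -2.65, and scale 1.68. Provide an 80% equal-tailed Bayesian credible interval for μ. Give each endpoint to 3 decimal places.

[-4.881, -0.419]

The t_19 distribution is symmetric; the 80% interval is -2.65 ± t·1.68 with t_{0.9,19} = 1.328.
Half-width: 1.328 × 1.68 = 2.231.
-2.65 − 2.231 = -4.881; -2.65 + 2.231 = -0.419.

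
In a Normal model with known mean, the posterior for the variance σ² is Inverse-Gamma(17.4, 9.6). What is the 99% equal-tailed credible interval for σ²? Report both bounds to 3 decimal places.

[0.320, 1.126]

Inverse-Gamma(17.4, 9.6) quantiles: F⁻¹(0.005) and F⁻¹(0.995).
Equivalently, 1/σ² ~ Gamma(17.4, rate = 9.6); invert its 0.995 and 0.005 quantiles.
Posterior mean ≈ 0.585, SD ≈ 0.149; a Normal approximation gives roughly [0.201, 0.970].
Exact: lower = 0.320; upper = 1.126.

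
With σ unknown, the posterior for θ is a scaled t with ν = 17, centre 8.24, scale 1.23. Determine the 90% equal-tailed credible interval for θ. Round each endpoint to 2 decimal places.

The t_17 distribution is symmetric; the 90% interval is 8.24 ± t·1.23 with t_{0.95,17} = 1.740.
Half-width: 1.740 × 1.23 = 2.14.
8.24 − 2.14 = 6.10; 8.24 + 2.14 = 10.38.

[6.10, 10.38]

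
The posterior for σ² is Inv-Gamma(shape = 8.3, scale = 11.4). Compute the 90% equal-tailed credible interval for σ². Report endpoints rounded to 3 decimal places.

Inverse-Gamma(8.3, 11.4) quantiles: F⁻¹(0.05) and F⁻¹(0.95).
Equivalently, 1/σ² ~ Gamma(8.3, rate = 11.4); invert its 0.95 and 0.05 quantiles.
Posterior mean ≈ 1.562, SD ≈ 0.622; a Normal approximation gives roughly [0.538, 2.585].
Exact: lower = 0.842; upper = 2.719.

[0.842, 2.719]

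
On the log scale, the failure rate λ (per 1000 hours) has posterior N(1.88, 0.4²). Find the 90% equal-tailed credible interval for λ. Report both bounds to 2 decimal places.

On the log scale the 90% interval is 1.88 ± 1.645 × 0.4 = [1.2221, 2.5379].
Exponentiate: [e^1.2221, e^2.5379] = [3.39, 12.65].

[3.39, 12.65]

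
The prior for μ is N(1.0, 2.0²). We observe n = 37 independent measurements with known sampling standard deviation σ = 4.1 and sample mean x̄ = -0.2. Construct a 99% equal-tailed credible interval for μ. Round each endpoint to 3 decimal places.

[-1.723, 1.568]

Posterior precision = 1/2.0² + 37/4.1² = 0.2500 + 2.2011 = 2.4511, so posterior SD = 0.6387.
Posterior mean = (1.0/2.0² + 37·-0.2/4.1²) / 2.4511 = -0.0776.
Interval: -0.0776 ± 2.576 × 0.6387 → [-1.723, 1.568].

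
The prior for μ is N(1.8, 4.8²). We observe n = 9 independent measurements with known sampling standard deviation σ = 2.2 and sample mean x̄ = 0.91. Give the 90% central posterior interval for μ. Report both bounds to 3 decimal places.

[-0.262, 2.123]

Posterior precision = 1/4.8² + 9/2.2² = 0.0434 + 1.8595 = 1.9029, so posterior SD = 0.7249.
Posterior mean = (1.8/4.8² + 9·0.91/2.2²) / 1.9029 = 0.9303.
Interval: 0.9303 ± 1.645 × 0.7249 → [-0.262, 2.123].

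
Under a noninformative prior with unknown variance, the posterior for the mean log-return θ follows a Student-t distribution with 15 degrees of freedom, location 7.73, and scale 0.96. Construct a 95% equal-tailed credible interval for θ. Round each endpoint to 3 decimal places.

[5.684, 9.776]

The t_15 distribution is symmetric; the 95% interval is 7.73 ± t·0.96 with t_{0.975,15} = 2.131.
Half-width: 2.131 × 0.96 = 2.046.
7.73 − 2.046 = 5.684; 7.73 + 2.046 = 9.776.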